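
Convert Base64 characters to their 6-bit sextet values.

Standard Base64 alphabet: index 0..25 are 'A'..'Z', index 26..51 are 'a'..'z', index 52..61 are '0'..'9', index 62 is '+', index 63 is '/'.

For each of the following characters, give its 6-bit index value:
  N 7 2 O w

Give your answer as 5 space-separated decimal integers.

Answer: 13 59 54 14 48

Derivation:
'N': A..Z range, ord('N') − ord('A') = 13
'7': 0..9 range, 52 + ord('7') − ord('0') = 59
'2': 0..9 range, 52 + ord('2') − ord('0') = 54
'O': A..Z range, ord('O') − ord('A') = 14
'w': a..z range, 26 + ord('w') − ord('a') = 48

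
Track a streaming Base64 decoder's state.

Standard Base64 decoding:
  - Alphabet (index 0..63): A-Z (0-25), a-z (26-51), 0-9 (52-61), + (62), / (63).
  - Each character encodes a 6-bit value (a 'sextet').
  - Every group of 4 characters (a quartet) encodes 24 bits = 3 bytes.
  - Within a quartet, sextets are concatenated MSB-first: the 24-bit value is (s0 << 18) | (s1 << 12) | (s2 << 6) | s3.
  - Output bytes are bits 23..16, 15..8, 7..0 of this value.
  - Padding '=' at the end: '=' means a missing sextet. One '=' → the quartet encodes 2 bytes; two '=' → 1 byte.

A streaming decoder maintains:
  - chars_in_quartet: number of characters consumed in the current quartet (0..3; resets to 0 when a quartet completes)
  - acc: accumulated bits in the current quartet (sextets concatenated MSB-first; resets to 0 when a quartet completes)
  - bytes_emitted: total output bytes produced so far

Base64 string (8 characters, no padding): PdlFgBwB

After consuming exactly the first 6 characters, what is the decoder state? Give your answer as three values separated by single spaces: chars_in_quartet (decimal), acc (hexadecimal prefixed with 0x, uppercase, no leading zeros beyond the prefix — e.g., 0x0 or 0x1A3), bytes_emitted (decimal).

After char 0 ('P'=15): chars_in_quartet=1 acc=0xF bytes_emitted=0
After char 1 ('d'=29): chars_in_quartet=2 acc=0x3DD bytes_emitted=0
After char 2 ('l'=37): chars_in_quartet=3 acc=0xF765 bytes_emitted=0
After char 3 ('F'=5): chars_in_quartet=4 acc=0x3DD945 -> emit 3D D9 45, reset; bytes_emitted=3
After char 4 ('g'=32): chars_in_quartet=1 acc=0x20 bytes_emitted=3
After char 5 ('B'=1): chars_in_quartet=2 acc=0x801 bytes_emitted=3

Answer: 2 0x801 3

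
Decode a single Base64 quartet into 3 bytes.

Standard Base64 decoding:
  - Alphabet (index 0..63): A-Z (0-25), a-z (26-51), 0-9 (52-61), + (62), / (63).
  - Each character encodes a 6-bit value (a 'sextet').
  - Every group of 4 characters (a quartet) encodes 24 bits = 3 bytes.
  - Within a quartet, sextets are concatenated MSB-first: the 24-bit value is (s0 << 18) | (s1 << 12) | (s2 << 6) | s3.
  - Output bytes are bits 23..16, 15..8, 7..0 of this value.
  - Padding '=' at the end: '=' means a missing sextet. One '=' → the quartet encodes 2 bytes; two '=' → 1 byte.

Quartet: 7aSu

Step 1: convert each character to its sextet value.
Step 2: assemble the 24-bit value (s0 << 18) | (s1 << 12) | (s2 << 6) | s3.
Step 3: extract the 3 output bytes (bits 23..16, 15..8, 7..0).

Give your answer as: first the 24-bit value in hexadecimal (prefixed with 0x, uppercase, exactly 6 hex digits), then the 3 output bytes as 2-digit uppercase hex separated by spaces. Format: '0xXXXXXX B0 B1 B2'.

Sextets: 7=59, a=26, S=18, u=46
24-bit: (59<<18) | (26<<12) | (18<<6) | 46
      = 0xEC0000 | 0x01A000 | 0x000480 | 0x00002E
      = 0xEDA4AE
Bytes: (v>>16)&0xFF=ED, (v>>8)&0xFF=A4, v&0xFF=AE

Answer: 0xEDA4AE ED A4 AE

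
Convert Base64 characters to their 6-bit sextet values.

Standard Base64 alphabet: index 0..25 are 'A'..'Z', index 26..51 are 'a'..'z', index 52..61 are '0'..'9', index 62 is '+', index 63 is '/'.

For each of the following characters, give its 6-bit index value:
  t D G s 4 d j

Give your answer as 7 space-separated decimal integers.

't': a..z range, 26 + ord('t') − ord('a') = 45
'D': A..Z range, ord('D') − ord('A') = 3
'G': A..Z range, ord('G') − ord('A') = 6
's': a..z range, 26 + ord('s') − ord('a') = 44
'4': 0..9 range, 52 + ord('4') − ord('0') = 56
'd': a..z range, 26 + ord('d') − ord('a') = 29
'j': a..z range, 26 + ord('j') − ord('a') = 35

Answer: 45 3 6 44 56 29 35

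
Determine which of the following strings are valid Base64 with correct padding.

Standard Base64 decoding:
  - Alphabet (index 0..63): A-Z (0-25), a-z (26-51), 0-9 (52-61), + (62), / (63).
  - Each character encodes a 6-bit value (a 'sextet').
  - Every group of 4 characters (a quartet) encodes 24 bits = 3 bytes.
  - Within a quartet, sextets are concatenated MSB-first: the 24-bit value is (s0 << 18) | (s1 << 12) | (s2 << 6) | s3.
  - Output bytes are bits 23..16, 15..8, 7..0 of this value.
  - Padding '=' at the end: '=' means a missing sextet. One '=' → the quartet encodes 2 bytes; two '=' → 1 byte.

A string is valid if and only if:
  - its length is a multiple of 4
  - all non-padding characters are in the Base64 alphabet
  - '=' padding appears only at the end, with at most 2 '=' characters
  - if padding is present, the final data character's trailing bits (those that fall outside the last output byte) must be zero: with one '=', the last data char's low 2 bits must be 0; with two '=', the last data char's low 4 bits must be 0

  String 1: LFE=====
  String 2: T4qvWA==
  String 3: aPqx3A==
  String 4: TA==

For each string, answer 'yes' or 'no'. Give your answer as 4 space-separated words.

String 1: 'LFE=====' → invalid (5 pad chars (max 2))
String 2: 'T4qvWA==' → valid
String 3: 'aPqx3A==' → valid
String 4: 'TA==' → valid

Answer: no yes yes yes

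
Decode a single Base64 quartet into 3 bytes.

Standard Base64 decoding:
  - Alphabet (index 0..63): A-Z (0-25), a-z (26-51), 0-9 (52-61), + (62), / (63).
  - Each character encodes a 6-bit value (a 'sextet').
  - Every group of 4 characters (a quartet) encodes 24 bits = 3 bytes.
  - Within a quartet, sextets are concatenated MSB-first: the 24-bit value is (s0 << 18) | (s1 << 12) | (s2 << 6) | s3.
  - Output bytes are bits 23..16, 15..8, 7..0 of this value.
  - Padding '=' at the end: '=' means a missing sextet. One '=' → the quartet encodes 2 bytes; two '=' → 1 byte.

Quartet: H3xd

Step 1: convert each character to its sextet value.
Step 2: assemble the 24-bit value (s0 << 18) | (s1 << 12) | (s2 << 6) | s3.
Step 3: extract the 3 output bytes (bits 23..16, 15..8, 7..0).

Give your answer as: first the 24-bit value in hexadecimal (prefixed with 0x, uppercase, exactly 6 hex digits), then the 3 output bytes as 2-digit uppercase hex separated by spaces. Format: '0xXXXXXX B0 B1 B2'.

Answer: 0x1F7C5D 1F 7C 5D

Derivation:
Sextets: H=7, 3=55, x=49, d=29
24-bit: (7<<18) | (55<<12) | (49<<6) | 29
      = 0x1C0000 | 0x037000 | 0x000C40 | 0x00001D
      = 0x1F7C5D
Bytes: (v>>16)&0xFF=1F, (v>>8)&0xFF=7C, v&0xFF=5D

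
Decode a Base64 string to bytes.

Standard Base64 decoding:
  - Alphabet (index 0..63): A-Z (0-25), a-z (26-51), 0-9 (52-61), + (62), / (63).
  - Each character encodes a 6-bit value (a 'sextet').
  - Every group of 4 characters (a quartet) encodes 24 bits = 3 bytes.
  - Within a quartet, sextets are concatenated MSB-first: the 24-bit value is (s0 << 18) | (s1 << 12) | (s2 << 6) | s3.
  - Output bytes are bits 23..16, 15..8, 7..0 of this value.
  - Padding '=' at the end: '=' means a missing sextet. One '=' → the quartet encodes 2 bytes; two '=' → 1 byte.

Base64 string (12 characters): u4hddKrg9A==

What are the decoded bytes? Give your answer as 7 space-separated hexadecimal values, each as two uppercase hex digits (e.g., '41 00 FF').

After char 0 ('u'=46): chars_in_quartet=1 acc=0x2E bytes_emitted=0
After char 1 ('4'=56): chars_in_quartet=2 acc=0xBB8 bytes_emitted=0
After char 2 ('h'=33): chars_in_quartet=3 acc=0x2EE21 bytes_emitted=0
After char 3 ('d'=29): chars_in_quartet=4 acc=0xBB885D -> emit BB 88 5D, reset; bytes_emitted=3
After char 4 ('d'=29): chars_in_quartet=1 acc=0x1D bytes_emitted=3
After char 5 ('K'=10): chars_in_quartet=2 acc=0x74A bytes_emitted=3
After char 6 ('r'=43): chars_in_quartet=3 acc=0x1D2AB bytes_emitted=3
After char 7 ('g'=32): chars_in_quartet=4 acc=0x74AAE0 -> emit 74 AA E0, reset; bytes_emitted=6
After char 8 ('9'=61): chars_in_quartet=1 acc=0x3D bytes_emitted=6
After char 9 ('A'=0): chars_in_quartet=2 acc=0xF40 bytes_emitted=6
Padding '==': partial quartet acc=0xF40 -> emit F4; bytes_emitted=7

Answer: BB 88 5D 74 AA E0 F4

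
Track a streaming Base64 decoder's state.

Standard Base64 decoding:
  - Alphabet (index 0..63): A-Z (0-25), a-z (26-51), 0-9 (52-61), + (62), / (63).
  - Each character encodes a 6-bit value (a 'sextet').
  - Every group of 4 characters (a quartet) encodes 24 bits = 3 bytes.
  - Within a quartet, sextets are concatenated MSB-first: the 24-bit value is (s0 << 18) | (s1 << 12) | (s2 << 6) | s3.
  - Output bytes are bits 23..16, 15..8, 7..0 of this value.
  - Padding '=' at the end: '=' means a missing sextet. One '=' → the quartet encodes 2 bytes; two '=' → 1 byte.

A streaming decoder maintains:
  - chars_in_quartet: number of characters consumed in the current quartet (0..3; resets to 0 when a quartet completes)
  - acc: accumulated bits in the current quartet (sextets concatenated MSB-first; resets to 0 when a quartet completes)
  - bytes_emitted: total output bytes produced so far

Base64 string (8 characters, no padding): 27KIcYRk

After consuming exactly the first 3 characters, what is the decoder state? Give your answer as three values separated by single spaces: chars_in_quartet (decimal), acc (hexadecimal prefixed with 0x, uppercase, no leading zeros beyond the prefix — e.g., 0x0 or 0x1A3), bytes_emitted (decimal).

Answer: 3 0x36ECA 0

Derivation:
After char 0 ('2'=54): chars_in_quartet=1 acc=0x36 bytes_emitted=0
After char 1 ('7'=59): chars_in_quartet=2 acc=0xDBB bytes_emitted=0
After char 2 ('K'=10): chars_in_quartet=3 acc=0x36ECA bytes_emitted=0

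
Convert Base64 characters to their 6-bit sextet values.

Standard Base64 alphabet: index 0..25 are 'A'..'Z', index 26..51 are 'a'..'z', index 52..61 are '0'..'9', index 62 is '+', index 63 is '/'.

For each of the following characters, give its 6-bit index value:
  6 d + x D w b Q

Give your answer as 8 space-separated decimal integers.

Answer: 58 29 62 49 3 48 27 16

Derivation:
'6': 0..9 range, 52 + ord('6') − ord('0') = 58
'd': a..z range, 26 + ord('d') − ord('a') = 29
'+': index 62
'x': a..z range, 26 + ord('x') − ord('a') = 49
'D': A..Z range, ord('D') − ord('A') = 3
'w': a..z range, 26 + ord('w') − ord('a') = 48
'b': a..z range, 26 + ord('b') − ord('a') = 27
'Q': A..Z range, ord('Q') − ord('A') = 16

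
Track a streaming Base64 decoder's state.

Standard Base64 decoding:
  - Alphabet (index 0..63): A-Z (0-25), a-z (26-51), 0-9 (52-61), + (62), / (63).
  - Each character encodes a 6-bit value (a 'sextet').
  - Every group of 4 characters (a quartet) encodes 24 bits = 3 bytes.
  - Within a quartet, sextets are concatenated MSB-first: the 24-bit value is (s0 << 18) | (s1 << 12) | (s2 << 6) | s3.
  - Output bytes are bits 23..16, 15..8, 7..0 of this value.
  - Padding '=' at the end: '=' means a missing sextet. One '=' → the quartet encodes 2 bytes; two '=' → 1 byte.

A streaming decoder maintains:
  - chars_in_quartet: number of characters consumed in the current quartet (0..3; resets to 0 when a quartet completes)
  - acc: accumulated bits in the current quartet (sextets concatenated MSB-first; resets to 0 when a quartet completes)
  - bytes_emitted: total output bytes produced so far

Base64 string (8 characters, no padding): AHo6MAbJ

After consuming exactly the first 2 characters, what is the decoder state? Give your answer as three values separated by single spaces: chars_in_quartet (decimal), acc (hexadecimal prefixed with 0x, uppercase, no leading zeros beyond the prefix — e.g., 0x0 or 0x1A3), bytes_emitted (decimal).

Answer: 2 0x7 0

Derivation:
After char 0 ('A'=0): chars_in_quartet=1 acc=0x0 bytes_emitted=0
After char 1 ('H'=7): chars_in_quartet=2 acc=0x7 bytes_emitted=0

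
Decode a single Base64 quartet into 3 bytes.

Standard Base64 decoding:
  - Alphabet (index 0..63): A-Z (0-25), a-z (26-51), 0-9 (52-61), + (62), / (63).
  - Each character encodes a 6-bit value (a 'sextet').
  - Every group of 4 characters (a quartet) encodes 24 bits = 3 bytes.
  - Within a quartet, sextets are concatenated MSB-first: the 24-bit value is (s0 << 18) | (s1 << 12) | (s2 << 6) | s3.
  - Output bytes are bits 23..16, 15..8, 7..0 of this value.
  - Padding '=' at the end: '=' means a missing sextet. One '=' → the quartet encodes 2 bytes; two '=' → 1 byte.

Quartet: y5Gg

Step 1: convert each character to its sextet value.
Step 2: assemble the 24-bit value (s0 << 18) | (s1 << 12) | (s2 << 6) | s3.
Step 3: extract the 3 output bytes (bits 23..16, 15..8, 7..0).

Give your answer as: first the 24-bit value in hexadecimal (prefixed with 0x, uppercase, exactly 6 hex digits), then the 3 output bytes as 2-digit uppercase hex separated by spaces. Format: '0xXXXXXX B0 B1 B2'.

Sextets: y=50, 5=57, G=6, g=32
24-bit: (50<<18) | (57<<12) | (6<<6) | 32
      = 0xC80000 | 0x039000 | 0x000180 | 0x000020
      = 0xCB91A0
Bytes: (v>>16)&0xFF=CB, (v>>8)&0xFF=91, v&0xFF=A0

Answer: 0xCB91A0 CB 91 A0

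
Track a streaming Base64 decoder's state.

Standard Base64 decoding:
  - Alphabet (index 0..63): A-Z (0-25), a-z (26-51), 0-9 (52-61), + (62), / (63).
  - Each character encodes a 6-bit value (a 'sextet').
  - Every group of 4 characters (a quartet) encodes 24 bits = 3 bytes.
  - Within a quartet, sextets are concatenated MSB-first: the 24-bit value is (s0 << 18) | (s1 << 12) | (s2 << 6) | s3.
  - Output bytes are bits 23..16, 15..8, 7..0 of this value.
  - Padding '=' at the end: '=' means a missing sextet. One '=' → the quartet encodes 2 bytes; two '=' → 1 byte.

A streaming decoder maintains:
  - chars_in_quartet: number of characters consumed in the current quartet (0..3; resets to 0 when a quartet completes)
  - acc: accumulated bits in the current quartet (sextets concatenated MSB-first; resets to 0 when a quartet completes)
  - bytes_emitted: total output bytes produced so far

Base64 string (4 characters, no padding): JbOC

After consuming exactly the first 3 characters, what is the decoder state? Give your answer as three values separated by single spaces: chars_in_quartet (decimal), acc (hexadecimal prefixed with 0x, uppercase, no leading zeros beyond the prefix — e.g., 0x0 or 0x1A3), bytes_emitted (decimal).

Answer: 3 0x96CE 0

Derivation:
After char 0 ('J'=9): chars_in_quartet=1 acc=0x9 bytes_emitted=0
After char 1 ('b'=27): chars_in_quartet=2 acc=0x25B bytes_emitted=0
After char 2 ('O'=14): chars_in_quartet=3 acc=0x96CE bytes_emitted=0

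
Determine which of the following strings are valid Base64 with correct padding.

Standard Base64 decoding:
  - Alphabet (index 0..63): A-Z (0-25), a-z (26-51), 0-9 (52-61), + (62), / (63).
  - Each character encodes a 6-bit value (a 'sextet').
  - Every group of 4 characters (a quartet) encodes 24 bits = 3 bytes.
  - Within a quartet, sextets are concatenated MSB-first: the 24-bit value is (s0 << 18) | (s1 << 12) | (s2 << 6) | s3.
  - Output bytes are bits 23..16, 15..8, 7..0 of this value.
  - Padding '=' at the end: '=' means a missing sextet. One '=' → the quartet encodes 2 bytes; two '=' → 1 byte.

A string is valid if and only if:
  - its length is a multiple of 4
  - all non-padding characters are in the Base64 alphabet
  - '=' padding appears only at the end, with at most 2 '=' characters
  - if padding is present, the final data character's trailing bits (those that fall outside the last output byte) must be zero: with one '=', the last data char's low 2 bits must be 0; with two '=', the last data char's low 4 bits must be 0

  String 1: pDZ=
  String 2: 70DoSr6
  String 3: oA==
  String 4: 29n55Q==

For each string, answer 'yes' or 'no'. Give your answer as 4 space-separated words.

String 1: 'pDZ=' → invalid (bad trailing bits)
String 2: '70DoSr6' → invalid (len=7 not mult of 4)
String 3: 'oA==' → valid
String 4: '29n55Q==' → valid

Answer: no no yes yes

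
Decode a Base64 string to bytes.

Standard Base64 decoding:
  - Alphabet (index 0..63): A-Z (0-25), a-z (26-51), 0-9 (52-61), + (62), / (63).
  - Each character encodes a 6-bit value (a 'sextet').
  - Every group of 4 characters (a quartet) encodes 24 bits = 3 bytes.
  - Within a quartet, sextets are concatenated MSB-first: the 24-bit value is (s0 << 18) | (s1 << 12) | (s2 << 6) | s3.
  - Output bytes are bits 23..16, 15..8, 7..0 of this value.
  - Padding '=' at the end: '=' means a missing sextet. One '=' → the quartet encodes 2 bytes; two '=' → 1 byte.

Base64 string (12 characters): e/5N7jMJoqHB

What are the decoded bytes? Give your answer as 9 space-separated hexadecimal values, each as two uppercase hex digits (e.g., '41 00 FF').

After char 0 ('e'=30): chars_in_quartet=1 acc=0x1E bytes_emitted=0
After char 1 ('/'=63): chars_in_quartet=2 acc=0x7BF bytes_emitted=0
After char 2 ('5'=57): chars_in_quartet=3 acc=0x1EFF9 bytes_emitted=0
After char 3 ('N'=13): chars_in_quartet=4 acc=0x7BFE4D -> emit 7B FE 4D, reset; bytes_emitted=3
After char 4 ('7'=59): chars_in_quartet=1 acc=0x3B bytes_emitted=3
After char 5 ('j'=35): chars_in_quartet=2 acc=0xEE3 bytes_emitted=3
After char 6 ('M'=12): chars_in_quartet=3 acc=0x3B8CC bytes_emitted=3
After char 7 ('J'=9): chars_in_quartet=4 acc=0xEE3309 -> emit EE 33 09, reset; bytes_emitted=6
After char 8 ('o'=40): chars_in_quartet=1 acc=0x28 bytes_emitted=6
After char 9 ('q'=42): chars_in_quartet=2 acc=0xA2A bytes_emitted=6
After char 10 ('H'=7): chars_in_quartet=3 acc=0x28A87 bytes_emitted=6
After char 11 ('B'=1): chars_in_quartet=4 acc=0xA2A1C1 -> emit A2 A1 C1, reset; bytes_emitted=9

Answer: 7B FE 4D EE 33 09 A2 A1 C1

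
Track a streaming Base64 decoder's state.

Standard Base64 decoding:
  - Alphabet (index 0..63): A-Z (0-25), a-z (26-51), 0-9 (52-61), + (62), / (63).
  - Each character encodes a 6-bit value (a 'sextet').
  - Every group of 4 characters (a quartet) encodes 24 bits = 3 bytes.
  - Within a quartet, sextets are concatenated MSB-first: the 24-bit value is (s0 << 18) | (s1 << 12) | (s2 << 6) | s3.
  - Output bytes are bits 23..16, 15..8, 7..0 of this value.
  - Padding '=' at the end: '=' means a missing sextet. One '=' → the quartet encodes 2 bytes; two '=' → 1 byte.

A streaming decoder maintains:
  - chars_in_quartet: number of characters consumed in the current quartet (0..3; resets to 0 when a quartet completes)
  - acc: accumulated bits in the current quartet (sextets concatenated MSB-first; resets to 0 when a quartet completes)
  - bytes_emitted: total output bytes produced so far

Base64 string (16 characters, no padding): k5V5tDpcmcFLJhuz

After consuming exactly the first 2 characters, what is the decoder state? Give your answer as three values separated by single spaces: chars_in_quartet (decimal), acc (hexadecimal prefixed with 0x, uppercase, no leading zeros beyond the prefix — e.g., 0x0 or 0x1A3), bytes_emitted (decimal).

Answer: 2 0x939 0

Derivation:
After char 0 ('k'=36): chars_in_quartet=1 acc=0x24 bytes_emitted=0
After char 1 ('5'=57): chars_in_quartet=2 acc=0x939 bytes_emitted=0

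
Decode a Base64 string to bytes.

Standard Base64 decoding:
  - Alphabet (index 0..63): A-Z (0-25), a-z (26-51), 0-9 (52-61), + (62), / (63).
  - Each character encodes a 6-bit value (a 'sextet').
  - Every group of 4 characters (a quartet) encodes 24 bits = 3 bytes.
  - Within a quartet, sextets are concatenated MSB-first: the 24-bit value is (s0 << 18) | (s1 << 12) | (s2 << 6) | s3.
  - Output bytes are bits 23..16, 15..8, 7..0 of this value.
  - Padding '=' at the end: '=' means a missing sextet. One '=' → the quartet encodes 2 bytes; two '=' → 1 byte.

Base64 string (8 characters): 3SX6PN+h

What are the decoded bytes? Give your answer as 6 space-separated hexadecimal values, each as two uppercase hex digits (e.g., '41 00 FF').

After char 0 ('3'=55): chars_in_quartet=1 acc=0x37 bytes_emitted=0
After char 1 ('S'=18): chars_in_quartet=2 acc=0xDD2 bytes_emitted=0
After char 2 ('X'=23): chars_in_quartet=3 acc=0x37497 bytes_emitted=0
After char 3 ('6'=58): chars_in_quartet=4 acc=0xDD25FA -> emit DD 25 FA, reset; bytes_emitted=3
After char 4 ('P'=15): chars_in_quartet=1 acc=0xF bytes_emitted=3
After char 5 ('N'=13): chars_in_quartet=2 acc=0x3CD bytes_emitted=3
After char 6 ('+'=62): chars_in_quartet=3 acc=0xF37E bytes_emitted=3
After char 7 ('h'=33): chars_in_quartet=4 acc=0x3CDFA1 -> emit 3C DF A1, reset; bytes_emitted=6

Answer: DD 25 FA 3C DF A1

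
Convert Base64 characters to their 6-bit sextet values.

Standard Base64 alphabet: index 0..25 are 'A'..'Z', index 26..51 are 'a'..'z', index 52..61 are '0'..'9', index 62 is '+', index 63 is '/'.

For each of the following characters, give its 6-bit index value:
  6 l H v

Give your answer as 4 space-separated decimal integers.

'6': 0..9 range, 52 + ord('6') − ord('0') = 58
'l': a..z range, 26 + ord('l') − ord('a') = 37
'H': A..Z range, ord('H') − ord('A') = 7
'v': a..z range, 26 + ord('v') − ord('a') = 47

Answer: 58 37 7 47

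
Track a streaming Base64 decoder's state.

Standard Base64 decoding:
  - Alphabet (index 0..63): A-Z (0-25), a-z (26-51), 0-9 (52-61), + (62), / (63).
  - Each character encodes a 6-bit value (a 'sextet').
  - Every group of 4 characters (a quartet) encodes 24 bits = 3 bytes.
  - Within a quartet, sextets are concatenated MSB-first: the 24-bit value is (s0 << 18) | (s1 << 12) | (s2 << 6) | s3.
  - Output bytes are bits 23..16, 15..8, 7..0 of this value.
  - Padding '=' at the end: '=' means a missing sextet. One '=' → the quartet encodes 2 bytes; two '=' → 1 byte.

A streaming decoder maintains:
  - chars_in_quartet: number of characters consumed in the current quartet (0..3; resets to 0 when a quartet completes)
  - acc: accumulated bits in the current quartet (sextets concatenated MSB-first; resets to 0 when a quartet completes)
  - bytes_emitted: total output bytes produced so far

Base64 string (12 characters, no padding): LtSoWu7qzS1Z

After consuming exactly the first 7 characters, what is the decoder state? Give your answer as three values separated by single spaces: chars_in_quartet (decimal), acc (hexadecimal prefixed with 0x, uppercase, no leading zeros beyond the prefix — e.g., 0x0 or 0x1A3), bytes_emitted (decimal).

Answer: 3 0x16BBB 3

Derivation:
After char 0 ('L'=11): chars_in_quartet=1 acc=0xB bytes_emitted=0
After char 1 ('t'=45): chars_in_quartet=2 acc=0x2ED bytes_emitted=0
After char 2 ('S'=18): chars_in_quartet=3 acc=0xBB52 bytes_emitted=0
After char 3 ('o'=40): chars_in_quartet=4 acc=0x2ED4A8 -> emit 2E D4 A8, reset; bytes_emitted=3
After char 4 ('W'=22): chars_in_quartet=1 acc=0x16 bytes_emitted=3
After char 5 ('u'=46): chars_in_quartet=2 acc=0x5AE bytes_emitted=3
After char 6 ('7'=59): chars_in_quartet=3 acc=0x16BBB bytes_emitted=3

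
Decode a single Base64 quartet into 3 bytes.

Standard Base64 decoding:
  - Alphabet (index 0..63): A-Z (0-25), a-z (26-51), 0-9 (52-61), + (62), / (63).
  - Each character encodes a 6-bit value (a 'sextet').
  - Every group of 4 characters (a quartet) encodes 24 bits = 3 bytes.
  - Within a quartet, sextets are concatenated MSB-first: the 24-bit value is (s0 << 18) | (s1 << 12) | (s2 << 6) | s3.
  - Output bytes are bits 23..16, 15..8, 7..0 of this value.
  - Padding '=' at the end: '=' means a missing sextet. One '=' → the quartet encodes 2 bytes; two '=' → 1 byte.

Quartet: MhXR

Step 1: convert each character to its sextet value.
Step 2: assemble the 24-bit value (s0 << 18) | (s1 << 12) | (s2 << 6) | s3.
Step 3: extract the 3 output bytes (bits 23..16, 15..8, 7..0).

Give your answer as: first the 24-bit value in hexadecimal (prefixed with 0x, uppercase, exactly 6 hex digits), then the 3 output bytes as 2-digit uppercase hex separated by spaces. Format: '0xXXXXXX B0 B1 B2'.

Answer: 0x3215D1 32 15 D1

Derivation:
Sextets: M=12, h=33, X=23, R=17
24-bit: (12<<18) | (33<<12) | (23<<6) | 17
      = 0x300000 | 0x021000 | 0x0005C0 | 0x000011
      = 0x3215D1
Bytes: (v>>16)&0xFF=32, (v>>8)&0xFF=15, v&0xFF=D1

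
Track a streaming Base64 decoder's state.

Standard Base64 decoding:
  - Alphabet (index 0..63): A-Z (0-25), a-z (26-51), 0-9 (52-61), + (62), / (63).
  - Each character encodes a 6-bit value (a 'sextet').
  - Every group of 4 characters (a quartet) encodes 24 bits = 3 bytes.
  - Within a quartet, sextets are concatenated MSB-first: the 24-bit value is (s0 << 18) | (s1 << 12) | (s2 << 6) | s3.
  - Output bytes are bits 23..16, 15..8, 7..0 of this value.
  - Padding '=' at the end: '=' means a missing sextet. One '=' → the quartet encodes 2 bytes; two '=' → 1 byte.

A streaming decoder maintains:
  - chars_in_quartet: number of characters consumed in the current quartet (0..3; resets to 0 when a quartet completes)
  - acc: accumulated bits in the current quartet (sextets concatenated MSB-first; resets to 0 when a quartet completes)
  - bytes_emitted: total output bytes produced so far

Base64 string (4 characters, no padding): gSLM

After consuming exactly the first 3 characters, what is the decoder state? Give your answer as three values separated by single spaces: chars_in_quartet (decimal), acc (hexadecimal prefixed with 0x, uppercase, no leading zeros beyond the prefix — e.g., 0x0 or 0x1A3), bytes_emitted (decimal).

After char 0 ('g'=32): chars_in_quartet=1 acc=0x20 bytes_emitted=0
After char 1 ('S'=18): chars_in_quartet=2 acc=0x812 bytes_emitted=0
After char 2 ('L'=11): chars_in_quartet=3 acc=0x2048B bytes_emitted=0

Answer: 3 0x2048B 0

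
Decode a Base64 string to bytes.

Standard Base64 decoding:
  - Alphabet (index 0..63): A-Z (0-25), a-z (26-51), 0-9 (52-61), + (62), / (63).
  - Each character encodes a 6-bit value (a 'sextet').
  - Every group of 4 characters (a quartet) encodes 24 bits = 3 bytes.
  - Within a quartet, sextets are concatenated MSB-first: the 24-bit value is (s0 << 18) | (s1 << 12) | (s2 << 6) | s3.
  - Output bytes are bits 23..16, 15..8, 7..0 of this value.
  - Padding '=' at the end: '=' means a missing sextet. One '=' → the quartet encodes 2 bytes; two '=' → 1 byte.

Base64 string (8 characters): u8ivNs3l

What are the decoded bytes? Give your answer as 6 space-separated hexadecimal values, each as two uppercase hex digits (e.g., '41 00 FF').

After char 0 ('u'=46): chars_in_quartet=1 acc=0x2E bytes_emitted=0
After char 1 ('8'=60): chars_in_quartet=2 acc=0xBBC bytes_emitted=0
After char 2 ('i'=34): chars_in_quartet=3 acc=0x2EF22 bytes_emitted=0
After char 3 ('v'=47): chars_in_quartet=4 acc=0xBBC8AF -> emit BB C8 AF, reset; bytes_emitted=3
After char 4 ('N'=13): chars_in_quartet=1 acc=0xD bytes_emitted=3
After char 5 ('s'=44): chars_in_quartet=2 acc=0x36C bytes_emitted=3
After char 6 ('3'=55): chars_in_quartet=3 acc=0xDB37 bytes_emitted=3
After char 7 ('l'=37): chars_in_quartet=4 acc=0x36CDE5 -> emit 36 CD E5, reset; bytes_emitted=6

Answer: BB C8 AF 36 CD E5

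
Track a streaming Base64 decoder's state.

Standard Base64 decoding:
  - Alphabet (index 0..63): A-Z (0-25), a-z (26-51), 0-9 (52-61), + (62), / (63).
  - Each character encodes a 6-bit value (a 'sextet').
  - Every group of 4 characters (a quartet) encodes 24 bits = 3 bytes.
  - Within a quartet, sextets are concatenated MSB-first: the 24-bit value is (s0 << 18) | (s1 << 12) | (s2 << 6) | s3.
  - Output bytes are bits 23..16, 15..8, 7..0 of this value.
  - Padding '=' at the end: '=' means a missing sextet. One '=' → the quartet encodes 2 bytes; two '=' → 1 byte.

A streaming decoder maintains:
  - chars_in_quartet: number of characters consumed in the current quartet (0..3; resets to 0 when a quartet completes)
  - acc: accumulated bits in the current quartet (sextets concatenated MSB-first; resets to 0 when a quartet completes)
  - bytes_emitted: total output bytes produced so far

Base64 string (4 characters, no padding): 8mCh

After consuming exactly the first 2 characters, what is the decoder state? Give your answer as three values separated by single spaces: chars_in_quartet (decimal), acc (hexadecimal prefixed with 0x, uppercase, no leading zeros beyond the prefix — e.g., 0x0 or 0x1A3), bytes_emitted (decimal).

Answer: 2 0xF26 0

Derivation:
After char 0 ('8'=60): chars_in_quartet=1 acc=0x3C bytes_emitted=0
After char 1 ('m'=38): chars_in_quartet=2 acc=0xF26 bytes_emitted=0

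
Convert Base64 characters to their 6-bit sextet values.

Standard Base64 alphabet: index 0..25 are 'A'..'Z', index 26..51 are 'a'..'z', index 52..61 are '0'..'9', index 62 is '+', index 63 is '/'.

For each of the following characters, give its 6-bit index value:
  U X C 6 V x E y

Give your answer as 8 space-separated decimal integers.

Answer: 20 23 2 58 21 49 4 50

Derivation:
'U': A..Z range, ord('U') − ord('A') = 20
'X': A..Z range, ord('X') − ord('A') = 23
'C': A..Z range, ord('C') − ord('A') = 2
'6': 0..9 range, 52 + ord('6') − ord('0') = 58
'V': A..Z range, ord('V') − ord('A') = 21
'x': a..z range, 26 + ord('x') − ord('a') = 49
'E': A..Z range, ord('E') − ord('A') = 4
'y': a..z range, 26 + ord('y') − ord('a') = 50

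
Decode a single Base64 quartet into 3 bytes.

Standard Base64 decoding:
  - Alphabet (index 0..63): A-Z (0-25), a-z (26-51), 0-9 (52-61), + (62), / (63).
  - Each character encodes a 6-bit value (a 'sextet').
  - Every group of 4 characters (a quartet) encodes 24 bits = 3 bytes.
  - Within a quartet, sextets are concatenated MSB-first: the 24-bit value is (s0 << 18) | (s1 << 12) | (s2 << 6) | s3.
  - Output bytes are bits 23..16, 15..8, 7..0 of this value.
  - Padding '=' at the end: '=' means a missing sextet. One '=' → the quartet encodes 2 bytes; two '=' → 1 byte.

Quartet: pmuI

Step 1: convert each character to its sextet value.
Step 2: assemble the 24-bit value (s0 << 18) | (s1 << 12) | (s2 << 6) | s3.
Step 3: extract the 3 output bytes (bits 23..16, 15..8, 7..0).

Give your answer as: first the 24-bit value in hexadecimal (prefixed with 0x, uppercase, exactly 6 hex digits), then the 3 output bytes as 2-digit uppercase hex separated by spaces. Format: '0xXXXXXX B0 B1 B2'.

Answer: 0xA66B88 A6 6B 88

Derivation:
Sextets: p=41, m=38, u=46, I=8
24-bit: (41<<18) | (38<<12) | (46<<6) | 8
      = 0xA40000 | 0x026000 | 0x000B80 | 0x000008
      = 0xA66B88
Bytes: (v>>16)&0xFF=A6, (v>>8)&0xFF=6B, v&0xFF=88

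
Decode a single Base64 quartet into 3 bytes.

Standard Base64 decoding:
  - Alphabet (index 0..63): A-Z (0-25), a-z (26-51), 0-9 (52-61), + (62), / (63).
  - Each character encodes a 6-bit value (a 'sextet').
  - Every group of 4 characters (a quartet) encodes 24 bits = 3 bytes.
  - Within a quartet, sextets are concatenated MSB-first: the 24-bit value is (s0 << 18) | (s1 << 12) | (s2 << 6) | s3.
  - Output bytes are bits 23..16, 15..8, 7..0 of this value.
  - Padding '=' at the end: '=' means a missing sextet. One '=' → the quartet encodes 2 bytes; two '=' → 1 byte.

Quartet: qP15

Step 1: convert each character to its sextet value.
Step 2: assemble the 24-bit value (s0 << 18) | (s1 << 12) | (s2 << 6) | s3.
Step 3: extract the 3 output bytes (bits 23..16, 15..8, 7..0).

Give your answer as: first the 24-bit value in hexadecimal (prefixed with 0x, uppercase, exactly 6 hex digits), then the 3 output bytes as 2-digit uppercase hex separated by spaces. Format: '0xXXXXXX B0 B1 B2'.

Answer: 0xA8FD79 A8 FD 79

Derivation:
Sextets: q=42, P=15, 1=53, 5=57
24-bit: (42<<18) | (15<<12) | (53<<6) | 57
      = 0xA80000 | 0x00F000 | 0x000D40 | 0x000039
      = 0xA8FD79
Bytes: (v>>16)&0xFF=A8, (v>>8)&0xFF=FD, v&0xFF=79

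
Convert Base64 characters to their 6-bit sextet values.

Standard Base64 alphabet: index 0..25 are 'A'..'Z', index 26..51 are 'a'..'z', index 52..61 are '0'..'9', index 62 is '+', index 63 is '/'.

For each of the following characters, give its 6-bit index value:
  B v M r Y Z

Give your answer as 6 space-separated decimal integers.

'B': A..Z range, ord('B') − ord('A') = 1
'v': a..z range, 26 + ord('v') − ord('a') = 47
'M': A..Z range, ord('M') − ord('A') = 12
'r': a..z range, 26 + ord('r') − ord('a') = 43
'Y': A..Z range, ord('Y') − ord('A') = 24
'Z': A..Z range, ord('Z') − ord('A') = 25

Answer: 1 47 12 43 24 25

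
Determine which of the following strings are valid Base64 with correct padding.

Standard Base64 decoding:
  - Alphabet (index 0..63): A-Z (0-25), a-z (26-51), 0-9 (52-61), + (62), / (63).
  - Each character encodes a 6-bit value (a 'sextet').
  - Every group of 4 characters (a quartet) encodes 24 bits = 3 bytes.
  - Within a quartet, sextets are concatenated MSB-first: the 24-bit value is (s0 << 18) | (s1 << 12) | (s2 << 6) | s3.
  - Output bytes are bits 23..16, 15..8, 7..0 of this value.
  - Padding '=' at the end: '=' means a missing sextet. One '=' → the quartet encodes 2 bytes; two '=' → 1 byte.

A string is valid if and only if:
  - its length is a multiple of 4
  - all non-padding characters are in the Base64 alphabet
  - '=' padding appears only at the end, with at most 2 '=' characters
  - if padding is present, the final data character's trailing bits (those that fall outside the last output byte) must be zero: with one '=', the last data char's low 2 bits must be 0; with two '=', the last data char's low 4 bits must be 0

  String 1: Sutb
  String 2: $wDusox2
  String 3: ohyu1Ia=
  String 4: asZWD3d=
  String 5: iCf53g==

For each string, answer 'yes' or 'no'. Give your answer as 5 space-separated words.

String 1: 'Sutb' → valid
String 2: '$wDusox2' → invalid (bad char(s): ['$'])
String 3: 'ohyu1Ia=' → invalid (bad trailing bits)
String 4: 'asZWD3d=' → invalid (bad trailing bits)
String 5: 'iCf53g==' → valid

Answer: yes no no no yes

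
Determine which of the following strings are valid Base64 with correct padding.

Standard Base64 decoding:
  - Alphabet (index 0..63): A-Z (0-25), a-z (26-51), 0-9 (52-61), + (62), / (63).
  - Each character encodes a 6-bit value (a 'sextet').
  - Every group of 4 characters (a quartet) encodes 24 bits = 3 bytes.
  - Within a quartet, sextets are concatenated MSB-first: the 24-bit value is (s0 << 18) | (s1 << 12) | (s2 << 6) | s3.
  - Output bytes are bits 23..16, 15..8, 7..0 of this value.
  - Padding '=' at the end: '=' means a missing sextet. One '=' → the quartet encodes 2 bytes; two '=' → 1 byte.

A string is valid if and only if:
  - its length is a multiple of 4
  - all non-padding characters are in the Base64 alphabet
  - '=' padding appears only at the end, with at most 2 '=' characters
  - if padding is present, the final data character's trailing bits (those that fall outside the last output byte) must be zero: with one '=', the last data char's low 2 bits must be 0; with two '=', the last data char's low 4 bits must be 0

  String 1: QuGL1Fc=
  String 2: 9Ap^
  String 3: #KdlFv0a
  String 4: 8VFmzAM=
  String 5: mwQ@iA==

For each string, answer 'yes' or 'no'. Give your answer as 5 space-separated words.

String 1: 'QuGL1Fc=' → valid
String 2: '9Ap^' → invalid (bad char(s): ['^'])
String 3: '#KdlFv0a' → invalid (bad char(s): ['#'])
String 4: '8VFmzAM=' → valid
String 5: 'mwQ@iA==' → invalid (bad char(s): ['@'])

Answer: yes no no yes no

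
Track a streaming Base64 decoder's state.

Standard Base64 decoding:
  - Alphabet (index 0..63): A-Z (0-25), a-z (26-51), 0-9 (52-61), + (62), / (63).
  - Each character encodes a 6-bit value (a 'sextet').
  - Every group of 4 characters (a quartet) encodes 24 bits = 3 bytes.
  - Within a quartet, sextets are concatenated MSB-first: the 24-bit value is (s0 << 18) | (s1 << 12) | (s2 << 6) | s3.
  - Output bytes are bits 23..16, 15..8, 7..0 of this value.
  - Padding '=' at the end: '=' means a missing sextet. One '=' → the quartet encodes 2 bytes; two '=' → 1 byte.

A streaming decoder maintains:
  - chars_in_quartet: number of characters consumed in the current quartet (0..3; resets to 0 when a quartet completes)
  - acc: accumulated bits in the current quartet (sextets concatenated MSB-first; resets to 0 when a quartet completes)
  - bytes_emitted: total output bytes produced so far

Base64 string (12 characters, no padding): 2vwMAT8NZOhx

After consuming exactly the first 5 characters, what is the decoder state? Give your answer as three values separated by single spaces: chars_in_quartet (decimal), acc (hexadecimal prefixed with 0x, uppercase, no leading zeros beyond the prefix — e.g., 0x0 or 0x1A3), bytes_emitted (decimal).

Answer: 1 0x0 3

Derivation:
After char 0 ('2'=54): chars_in_quartet=1 acc=0x36 bytes_emitted=0
After char 1 ('v'=47): chars_in_quartet=2 acc=0xDAF bytes_emitted=0
After char 2 ('w'=48): chars_in_quartet=3 acc=0x36BF0 bytes_emitted=0
After char 3 ('M'=12): chars_in_quartet=4 acc=0xDAFC0C -> emit DA FC 0C, reset; bytes_emitted=3
After char 4 ('A'=0): chars_in_quartet=1 acc=0x0 bytes_emitted=3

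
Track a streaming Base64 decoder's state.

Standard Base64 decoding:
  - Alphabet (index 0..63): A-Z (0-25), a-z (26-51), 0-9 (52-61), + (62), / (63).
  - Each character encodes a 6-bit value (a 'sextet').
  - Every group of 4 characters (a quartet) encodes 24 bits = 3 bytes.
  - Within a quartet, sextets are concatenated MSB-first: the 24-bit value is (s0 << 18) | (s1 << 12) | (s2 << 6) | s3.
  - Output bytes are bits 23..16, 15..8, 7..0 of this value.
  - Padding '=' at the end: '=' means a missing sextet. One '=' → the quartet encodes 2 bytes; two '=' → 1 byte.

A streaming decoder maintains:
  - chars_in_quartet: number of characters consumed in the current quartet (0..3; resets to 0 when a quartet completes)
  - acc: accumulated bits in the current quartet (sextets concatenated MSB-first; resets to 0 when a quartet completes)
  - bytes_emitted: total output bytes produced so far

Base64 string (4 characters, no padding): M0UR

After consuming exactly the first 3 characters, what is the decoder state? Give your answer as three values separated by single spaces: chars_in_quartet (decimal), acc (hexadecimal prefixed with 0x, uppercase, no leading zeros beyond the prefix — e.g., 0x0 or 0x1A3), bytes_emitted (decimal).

After char 0 ('M'=12): chars_in_quartet=1 acc=0xC bytes_emitted=0
After char 1 ('0'=52): chars_in_quartet=2 acc=0x334 bytes_emitted=0
After char 2 ('U'=20): chars_in_quartet=3 acc=0xCD14 bytes_emitted=0

Answer: 3 0xCD14 0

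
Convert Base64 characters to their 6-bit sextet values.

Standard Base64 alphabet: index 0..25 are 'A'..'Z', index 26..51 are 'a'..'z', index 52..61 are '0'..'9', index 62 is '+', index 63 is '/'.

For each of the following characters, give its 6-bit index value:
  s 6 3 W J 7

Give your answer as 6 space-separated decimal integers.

's': a..z range, 26 + ord('s') − ord('a') = 44
'6': 0..9 range, 52 + ord('6') − ord('0') = 58
'3': 0..9 range, 52 + ord('3') − ord('0') = 55
'W': A..Z range, ord('W') − ord('A') = 22
'J': A..Z range, ord('J') − ord('A') = 9
'7': 0..9 range, 52 + ord('7') − ord('0') = 59

Answer: 44 58 55 22 9 59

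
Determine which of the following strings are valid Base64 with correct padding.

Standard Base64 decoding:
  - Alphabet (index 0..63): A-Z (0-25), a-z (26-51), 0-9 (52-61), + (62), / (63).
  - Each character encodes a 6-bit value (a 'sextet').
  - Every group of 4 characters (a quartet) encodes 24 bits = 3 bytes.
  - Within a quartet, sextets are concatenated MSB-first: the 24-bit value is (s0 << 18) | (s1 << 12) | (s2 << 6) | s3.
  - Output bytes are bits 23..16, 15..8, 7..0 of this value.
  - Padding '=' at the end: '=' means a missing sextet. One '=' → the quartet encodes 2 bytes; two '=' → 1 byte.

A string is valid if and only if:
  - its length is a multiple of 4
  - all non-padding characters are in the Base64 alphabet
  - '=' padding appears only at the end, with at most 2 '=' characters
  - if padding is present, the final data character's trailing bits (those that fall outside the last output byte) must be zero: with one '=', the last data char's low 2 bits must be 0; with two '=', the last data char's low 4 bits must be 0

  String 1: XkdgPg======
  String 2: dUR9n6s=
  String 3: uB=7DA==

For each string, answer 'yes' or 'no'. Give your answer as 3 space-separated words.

String 1: 'XkdgPg======' → invalid (6 pad chars (max 2))
String 2: 'dUR9n6s=' → valid
String 3: 'uB=7DA==' → invalid (bad char(s): ['=']; '=' in middle)

Answer: no yes no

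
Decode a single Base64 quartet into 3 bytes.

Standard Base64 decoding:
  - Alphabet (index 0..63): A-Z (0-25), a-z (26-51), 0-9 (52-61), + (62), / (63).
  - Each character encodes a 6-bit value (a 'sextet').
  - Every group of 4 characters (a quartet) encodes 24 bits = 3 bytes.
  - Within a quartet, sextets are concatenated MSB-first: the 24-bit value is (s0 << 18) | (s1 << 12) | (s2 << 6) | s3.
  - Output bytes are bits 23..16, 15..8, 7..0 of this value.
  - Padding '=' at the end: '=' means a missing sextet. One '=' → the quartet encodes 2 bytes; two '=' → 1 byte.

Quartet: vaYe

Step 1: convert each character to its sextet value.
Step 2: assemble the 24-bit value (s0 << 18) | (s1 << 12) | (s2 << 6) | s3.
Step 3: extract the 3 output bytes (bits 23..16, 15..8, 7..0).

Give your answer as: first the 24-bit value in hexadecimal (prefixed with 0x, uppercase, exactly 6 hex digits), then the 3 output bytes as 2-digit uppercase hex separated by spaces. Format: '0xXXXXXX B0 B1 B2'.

Answer: 0xBDA61E BD A6 1E

Derivation:
Sextets: v=47, a=26, Y=24, e=30
24-bit: (47<<18) | (26<<12) | (24<<6) | 30
      = 0xBC0000 | 0x01A000 | 0x000600 | 0x00001E
      = 0xBDA61E
Bytes: (v>>16)&0xFF=BD, (v>>8)&0xFF=A6, v&0xFF=1E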